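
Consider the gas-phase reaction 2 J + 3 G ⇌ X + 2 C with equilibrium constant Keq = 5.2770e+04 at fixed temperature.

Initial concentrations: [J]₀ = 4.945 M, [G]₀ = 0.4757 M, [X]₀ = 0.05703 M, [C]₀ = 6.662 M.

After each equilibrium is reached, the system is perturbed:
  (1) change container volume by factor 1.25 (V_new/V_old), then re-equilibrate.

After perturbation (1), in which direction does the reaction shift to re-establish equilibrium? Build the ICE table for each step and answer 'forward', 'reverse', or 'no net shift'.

Q₀ = 0.9616 vs Keq = 5.2770e+04 ⇒ Q<K, forward
Step 1:
                   J          G          X          C
  init         4.945     0.4757    0.05703      6.662
  Δ          -0.3033     -0.455     0.1517     0.3033
  eq           4.642    0.02073     0.2087      6.965
  solve Keq expr → x = 0.1517; check Q = 5.2770e+04
Then change container volume by factor 1.25 (V_new/V_old).
Step 2:
                   J          G          X          C
  init         3.713    0.01658      0.167      5.572
  Δ         0.001744   0.002616 -8.7204e-04  -0.001744
  eq           3.715     0.0192     0.1661      5.571
  solve Keq expr → x = -8.7204e-04; check Q = 5.2770e+04

Direction: reverse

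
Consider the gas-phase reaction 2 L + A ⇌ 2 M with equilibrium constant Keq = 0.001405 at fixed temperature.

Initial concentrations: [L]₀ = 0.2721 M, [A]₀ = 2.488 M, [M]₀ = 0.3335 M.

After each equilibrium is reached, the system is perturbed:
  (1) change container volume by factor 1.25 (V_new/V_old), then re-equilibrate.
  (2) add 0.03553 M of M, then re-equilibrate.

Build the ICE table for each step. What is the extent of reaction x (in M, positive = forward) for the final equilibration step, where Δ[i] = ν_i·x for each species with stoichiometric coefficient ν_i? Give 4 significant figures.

Q₀ = 0.6038 vs Keq = 0.001405 ⇒ Q>K, reverse
Step 1:
                    L           A           M
  Initial      0.2721       2.488      0.3335
  Change       0.2988      0.1494     -0.2988
  Equil        0.5709       2.637     0.03475
  solve Keq expr → x = -0.1494; check Q = 0.001405
Then change container volume by factor 1.25 (V_new/V_old).
Step 2:
                    L           A           M
  Initial      0.4567        2.11      0.0278
  Change     0.002776    0.001388   -0.002776
  Equil        0.4595       2.111     0.02502
  solve Keq expr → x = -0.001388; check Q = 0.001405
Then add 0.03553 M of M.
Step 3:
                    L           A           M
  Initial      0.4595       2.111     0.06055
  Change      0.03359      0.0168    -0.03359
  Equil         0.493       2.128     0.02696
  solve Keq expr → x = -0.0168; check Q = 0.001405

x = -0.0168 M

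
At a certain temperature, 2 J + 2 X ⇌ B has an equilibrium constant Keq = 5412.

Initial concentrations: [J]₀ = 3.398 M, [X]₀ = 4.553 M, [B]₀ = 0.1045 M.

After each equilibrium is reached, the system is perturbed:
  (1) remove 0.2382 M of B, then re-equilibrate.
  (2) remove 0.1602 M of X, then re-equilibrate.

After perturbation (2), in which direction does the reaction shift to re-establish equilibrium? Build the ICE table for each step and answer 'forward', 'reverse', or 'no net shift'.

Direction: reverse

Q₀ = 4.3659e-04 vs Keq = 5412 ⇒ Q<K, forward
Step 1:
                  J         X         B
  Initial     3.398     4.553    0.1045
  Change     -3.382    -3.382     1.691
  Equil     0.01556     1.171     1.796
  solve Keq expr → x = 1.691; check Q = 5412
Then remove 0.2382 M of B.
Step 2:
                  J         X         B
  Initial   0.01556     1.171     1.558
  Change  -0.001053 -0.001053 5.2665e-04
  Equil     0.01451      1.17     1.558
  solve Keq expr → x = 5.2665e-04; check Q = 5412
Then remove 0.1602 M of X.
Step 3:
                  J         X         B
  Initial   0.01451     1.009     1.558
  Change   0.002259  0.002259  -0.00113
  Equil     0.01677     1.012     1.557
  solve Keq expr → x = -0.00113; check Q = 5412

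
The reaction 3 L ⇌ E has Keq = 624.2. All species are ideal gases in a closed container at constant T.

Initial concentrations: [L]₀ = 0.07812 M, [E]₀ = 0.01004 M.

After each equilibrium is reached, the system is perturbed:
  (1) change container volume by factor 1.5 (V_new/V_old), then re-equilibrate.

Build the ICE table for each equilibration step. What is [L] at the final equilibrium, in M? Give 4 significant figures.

[L]_eq = 0.02856 M

Q₀ = 21.06 vs Keq = 624.2 ⇒ Q<K, forward
Step 1:
                  L         E
  Initial   0.07812   0.01004
  Change   -0.04403   0.01468
  Equil     0.03409   0.02472
  solve Keq expr → x = 0.01468; check Q = 624.2
Then change container volume by factor 1.5 (V_new/V_old).
Step 2:
                  L         E
  Initial   0.02272   0.01648
  Change   0.005832 -0.001944
  Equil     0.02856   0.01453
  solve Keq expr → x = -0.001944; check Q = 624.2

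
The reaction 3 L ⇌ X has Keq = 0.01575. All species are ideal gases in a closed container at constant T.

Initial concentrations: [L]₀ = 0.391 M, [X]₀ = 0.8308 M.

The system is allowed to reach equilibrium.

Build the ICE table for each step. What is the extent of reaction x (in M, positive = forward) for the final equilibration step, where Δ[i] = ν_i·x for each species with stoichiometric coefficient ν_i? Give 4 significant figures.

x = -0.638 M

Q₀ = 13.9 vs Keq = 0.01575 ⇒ Q>K, reverse
Step 1:
                  L         X
  I           0.391    0.8308
  C           1.914    -0.638
  E           2.305    0.1928
  solve Keq expr → x = -0.638; check Q = 0.01575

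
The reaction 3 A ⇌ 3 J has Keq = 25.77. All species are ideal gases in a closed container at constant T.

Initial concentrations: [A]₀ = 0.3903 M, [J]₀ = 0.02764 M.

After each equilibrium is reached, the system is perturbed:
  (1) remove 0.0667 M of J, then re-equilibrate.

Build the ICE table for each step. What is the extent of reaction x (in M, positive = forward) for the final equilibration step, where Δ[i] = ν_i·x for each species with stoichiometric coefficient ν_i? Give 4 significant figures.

x = 0.005623 M

Q₀ = 3.5516e-04 vs Keq = 25.77 ⇒ Q<K, forward
Step 1:
                   A          J
  I           0.3903    0.02764
  C          -0.2846     0.2846
  E           0.1057     0.3122
  solve Keq expr → x = 0.09486; check Q = 25.77
Then remove 0.0667 M of J.
Step 2:
                   A          J
  I           0.1057     0.2455
  C         -0.01687    0.01687
  E          0.08884     0.2624
  solve Keq expr → x = 0.005623; check Q = 25.77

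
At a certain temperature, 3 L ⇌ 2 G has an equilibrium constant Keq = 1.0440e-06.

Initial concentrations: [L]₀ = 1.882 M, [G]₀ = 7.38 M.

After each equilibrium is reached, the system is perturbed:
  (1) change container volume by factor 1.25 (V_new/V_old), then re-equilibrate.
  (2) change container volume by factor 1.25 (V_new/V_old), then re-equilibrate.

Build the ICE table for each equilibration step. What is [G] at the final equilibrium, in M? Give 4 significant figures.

Q₀ = 8.171 vs Keq = 1.0440e-06 ⇒ Q>K, reverse
Step 1:
                   L          G
  I            1.882       7.38
  C               11     -7.333
  E            12.88    0.04724
  solve Keq expr → x = -3.666; check Q = 1.0440e-06
Then change container volume by factor 1.25 (V_new/V_old).
Step 2:
                   L          G
  I             10.3    0.03779
  C          0.00594   -0.00396
  E            10.31    0.03383
  solve Keq expr → x = -0.00198; check Q = 1.0440e-06
Then change container volume by factor 1.25 (V_new/V_old).
Step 3:
                   L          G
  I            8.249    0.02706
  C         0.004258  -0.002838
  E            8.253    0.02422
  solve Keq expr → x = -0.001419; check Q = 1.0440e-06

[G]_eq = 0.02422 M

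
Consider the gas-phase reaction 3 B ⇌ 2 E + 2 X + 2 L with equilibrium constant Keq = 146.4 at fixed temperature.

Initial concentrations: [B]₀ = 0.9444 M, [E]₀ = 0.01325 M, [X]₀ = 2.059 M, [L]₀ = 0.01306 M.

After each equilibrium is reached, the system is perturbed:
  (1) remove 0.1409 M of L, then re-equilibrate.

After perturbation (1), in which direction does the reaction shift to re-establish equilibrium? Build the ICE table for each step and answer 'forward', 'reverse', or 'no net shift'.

Q₀ = 1.5072e-07 vs Keq = 146.4 ⇒ Q<K, forward
Step 1:
                    B           E           X           L
  Initial      0.9444     0.01325       2.059     0.01306
  Change      -0.7879      0.5253      0.5253      0.5253
  Equil        0.1565      0.5385       2.584      0.5383
  solve Keq expr → x = 0.2626; check Q = 146.4
Then remove 0.1409 M of L.
Step 2:
                    B           E           X           L
  Initial      0.1565      0.5385       2.584      0.3974
  Change     -0.02252     0.01502     0.01502     0.01502
  Equil         0.134      0.5535       2.599      0.4124
  solve Keq expr → x = 0.007508; check Q = 146.4

Direction: forward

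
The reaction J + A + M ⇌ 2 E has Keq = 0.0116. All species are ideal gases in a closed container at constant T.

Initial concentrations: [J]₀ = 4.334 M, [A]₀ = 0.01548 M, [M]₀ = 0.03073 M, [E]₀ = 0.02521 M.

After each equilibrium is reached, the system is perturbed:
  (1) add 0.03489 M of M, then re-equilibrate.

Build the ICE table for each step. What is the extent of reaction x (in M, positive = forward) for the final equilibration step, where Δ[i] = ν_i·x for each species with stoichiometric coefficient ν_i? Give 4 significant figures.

Q₀ = 0.3083 vs Keq = 0.0116 ⇒ Q>K, reverse
Step 1:
                   J          A          M          E
  init         4.334    0.01548    0.03073    0.02521
  Δ         0.009094   0.009094   0.009094   -0.01819
  eq           4.343    0.02457    0.03982   0.007022
  solve Keq expr → x = -0.009094; check Q = 0.0116
Then add 0.03489 M of M.
Step 2:
                   J          A          M          E
  init         4.343    0.02457    0.07471   0.007022
  Δ        -0.001148  -0.001148  -0.001148   0.002295
  eq           4.342    0.02343    0.07357   0.009317
  solve Keq expr → x = 0.001148; check Q = 0.0116

x = 0.001148 M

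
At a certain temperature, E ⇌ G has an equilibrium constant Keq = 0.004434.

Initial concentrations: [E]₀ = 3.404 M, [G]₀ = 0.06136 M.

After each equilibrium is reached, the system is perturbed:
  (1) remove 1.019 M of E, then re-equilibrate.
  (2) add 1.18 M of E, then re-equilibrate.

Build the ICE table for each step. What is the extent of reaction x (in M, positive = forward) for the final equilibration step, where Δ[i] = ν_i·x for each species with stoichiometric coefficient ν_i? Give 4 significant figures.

Q₀ = 0.01803 vs Keq = 0.004434 ⇒ Q>K, reverse
Step 1:
                  E         G
  Initial     3.404   0.06136
  Change    0.04606  -0.04606
  Equil        3.45    0.0153
  solve Keq expr → x = -0.04606; check Q = 0.004434
Then remove 1.019 M of E.
Step 2:
                  E         G
  Initial     2.431    0.0153
  Change   0.004498 -0.004498
  Equil       2.436    0.0108
  solve Keq expr → x = -0.004498; check Q = 0.004434
Then add 1.18 M of E.
Step 3:
                  E         G
  Initial     3.616    0.0108
  Change  -0.005209  0.005209
  Equil        3.61   0.01601
  solve Keq expr → x = 0.005209; check Q = 0.004434

x = 0.005209 M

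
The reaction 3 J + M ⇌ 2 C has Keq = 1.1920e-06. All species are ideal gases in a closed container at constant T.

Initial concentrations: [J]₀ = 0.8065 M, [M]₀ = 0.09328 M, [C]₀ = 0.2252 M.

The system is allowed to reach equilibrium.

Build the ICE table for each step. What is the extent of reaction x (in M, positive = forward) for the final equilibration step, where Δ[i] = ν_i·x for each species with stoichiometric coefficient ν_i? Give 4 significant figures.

Q₀ = 1.036 vs Keq = 1.1920e-06 ⇒ Q>K, reverse
Step 1:
                   J          M          C
  init        0.8065    0.09328     0.2252
  Δ           0.3369     0.1123    -0.2246
  eq           1.143     0.2056 6.0523e-04
  solve Keq expr → x = -0.1123; check Q = 1.1920e-06

x = -0.1123 M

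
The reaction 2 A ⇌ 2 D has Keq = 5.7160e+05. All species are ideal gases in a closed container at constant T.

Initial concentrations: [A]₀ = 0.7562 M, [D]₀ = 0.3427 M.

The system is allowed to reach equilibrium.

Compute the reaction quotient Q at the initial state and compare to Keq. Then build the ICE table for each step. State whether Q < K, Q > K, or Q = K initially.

Q₀ = 0.2054 vs Keq = 5.7160e+05 ⇒ Q<K, forward
Step 1:
                    A           D
  Initial      0.7562      0.3427
  Change      -0.7547      0.7547
  Equil      0.001452       1.097
  solve Keq expr → x = 0.3774; check Q = 5.7160e+05

Q₀ = 0.2054; Q < K (proceeds forward)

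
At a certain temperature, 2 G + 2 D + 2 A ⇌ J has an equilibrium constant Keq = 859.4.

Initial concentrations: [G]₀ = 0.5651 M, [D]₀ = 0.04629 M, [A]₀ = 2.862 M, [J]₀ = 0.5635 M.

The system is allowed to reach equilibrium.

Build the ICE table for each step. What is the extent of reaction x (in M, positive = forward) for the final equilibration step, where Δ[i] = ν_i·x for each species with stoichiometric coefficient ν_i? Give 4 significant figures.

x = 0.0146 M

Q₀ = 100.5 vs Keq = 859.4 ⇒ Q<K, forward
Step 1:
                    G           D           A           J
  Initial      0.5651     0.04629       2.862      0.5635
  Change     -0.02921    -0.02921    -0.02921      0.0146
  Equil        0.5359     0.01708       2.833      0.5781
  solve Keq expr → x = 0.0146; check Q = 859.4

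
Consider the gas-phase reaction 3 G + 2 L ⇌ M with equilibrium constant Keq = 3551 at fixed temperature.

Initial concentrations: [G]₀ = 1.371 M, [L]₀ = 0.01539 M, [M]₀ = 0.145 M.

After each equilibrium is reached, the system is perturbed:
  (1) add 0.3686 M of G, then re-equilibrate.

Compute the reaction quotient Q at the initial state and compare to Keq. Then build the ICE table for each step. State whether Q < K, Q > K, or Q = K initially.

Q₀ = 237.6 vs Keq = 3551 ⇒ Q<K, forward
Step 1:
                    G           L           M
  I             1.371     0.01539       0.145
  C          -0.01689    -0.01126    0.005628
  E             1.354    0.004133      0.1506
  solve Keq expr → x = 0.005628; check Q = 3551
Then add 0.3686 M of G.
Step 2:
                    G           L           M
  I             1.723    0.004133      0.1506
  C         -0.001863   -0.001242  6.2111e-04
  E             1.721    0.002891      0.1512
  solve Keq expr → x = 6.2111e-04; check Q = 3551

Q₀ = 237.6; Q < K (proceeds forward)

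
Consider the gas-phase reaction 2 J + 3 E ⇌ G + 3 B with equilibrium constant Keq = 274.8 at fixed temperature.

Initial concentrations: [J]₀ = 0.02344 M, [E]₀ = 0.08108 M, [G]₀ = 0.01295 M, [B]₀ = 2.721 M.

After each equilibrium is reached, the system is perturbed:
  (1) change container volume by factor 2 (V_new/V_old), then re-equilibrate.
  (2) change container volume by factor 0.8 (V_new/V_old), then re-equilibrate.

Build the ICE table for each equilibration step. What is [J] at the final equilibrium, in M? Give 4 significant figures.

Q₀ = 8.9084e+05 vs Keq = 274.8 ⇒ Q>K, reverse
Step 1:
                   J          E          G          B
  Initial    0.02344    0.08108    0.01295      2.721
  Change     0.02578    0.03867   -0.01289   -0.03867
  Equil      0.04922     0.1198 5.9244e-05      2.682
  solve Keq expr → x = -0.01289; check Q = 274.8
Then change container volume by factor 2 (V_new/V_old).
Step 2:
                   J          E          G          B
  Initial    0.02461    0.05988 2.9622e-05      1.341
  Change  2.9482e-05 4.4223e-05 -1.4741e-05 -4.4223e-05
  Equil      0.02464    0.05992 1.4881e-05      1.341
  solve Keq expr → x = -1.4741e-05; check Q = 274.8
Then change container volume by factor 0.8 (V_new/V_old).
Step 3:
                   J          E          G          B
  Initial     0.0308     0.0749 1.8601e-05      1.676
  Change  -9.2456e-06 -1.3868e-05 4.6228e-06 1.3868e-05
  Equil      0.03079    0.07489 2.3224e-05      1.676
  solve Keq expr → x = 4.6228e-06; check Q = 274.8

[J]_eq = 0.03079 M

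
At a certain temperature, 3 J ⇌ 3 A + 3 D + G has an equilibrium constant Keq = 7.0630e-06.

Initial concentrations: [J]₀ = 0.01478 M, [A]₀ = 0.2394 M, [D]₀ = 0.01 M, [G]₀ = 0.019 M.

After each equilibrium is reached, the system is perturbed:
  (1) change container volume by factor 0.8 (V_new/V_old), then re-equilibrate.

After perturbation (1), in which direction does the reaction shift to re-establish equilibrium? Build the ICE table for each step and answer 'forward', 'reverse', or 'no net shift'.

Direction: reverse

Q₀ = 8.0743e-05 vs Keq = 7.0630e-06 ⇒ Q>K, reverse
Step 1:
                    J           A           D           G
  I           0.01478      0.2394        0.01       0.019
  C          0.004089   -0.004089   -0.004089   -0.001363
  E           0.01887      0.2353    0.005911     0.01764
  solve Keq expr → x = -0.001363; check Q = 7.0630e-06
Then change container volume by factor 0.8 (V_new/V_old).
Step 2:
                    J           A           D           G
  I           0.02359      0.2941    0.007388     0.02205
  C          0.001482   -0.001482   -0.001482 -4.9416e-04
  E           0.02507      0.2927    0.005906     0.02155
  solve Keq expr → x = -4.9416e-04; check Q = 7.0630e-06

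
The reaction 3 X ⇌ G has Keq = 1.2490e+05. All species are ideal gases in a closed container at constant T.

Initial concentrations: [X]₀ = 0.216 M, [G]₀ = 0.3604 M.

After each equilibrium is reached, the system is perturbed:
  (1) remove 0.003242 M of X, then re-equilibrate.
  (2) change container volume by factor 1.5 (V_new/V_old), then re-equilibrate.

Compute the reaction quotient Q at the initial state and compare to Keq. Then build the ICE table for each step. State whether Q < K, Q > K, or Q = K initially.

Q₀ = 35.76 vs Keq = 1.2490e+05 ⇒ Q<K, forward
Step 1:
                    X           G
  I             0.216      0.3604
  C           -0.2009     0.06698
  E           0.01507      0.4274
  solve Keq expr → x = 0.06698; check Q = 1.2490e+05
Then remove 0.003242 M of X.
Step 2:
                    X           G
  I           0.01183      0.4274
  C          0.003229   -0.001076
  E           0.01506      0.4263
  solve Keq expr → x = -0.001076; check Q = 1.2490e+05
Then change container volume by factor 1.5 (V_new/V_old).
Step 3:
                    X           G
  I           0.01004      0.2842
  C          0.003099   -0.001033
  E           0.01314      0.2832
  solve Keq expr → x = -0.001033; check Q = 1.2490e+05

Q₀ = 35.76; Q < K (proceeds forward)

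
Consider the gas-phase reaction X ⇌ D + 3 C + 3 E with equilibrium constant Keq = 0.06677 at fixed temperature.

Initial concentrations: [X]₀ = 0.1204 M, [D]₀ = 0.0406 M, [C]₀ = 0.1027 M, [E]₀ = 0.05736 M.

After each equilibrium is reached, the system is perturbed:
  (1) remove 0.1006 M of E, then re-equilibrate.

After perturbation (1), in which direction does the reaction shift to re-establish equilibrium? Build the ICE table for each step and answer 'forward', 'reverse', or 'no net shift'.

Q₀ = 6.8935e-08 vs Keq = 0.06677 ⇒ Q<K, forward
Step 1:
                  X         D         C         E
  init       0.1204    0.0406    0.1027   0.05736
  Δ         -0.1099    0.1099    0.3296    0.3296
  eq        0.01054    0.1505    0.4323    0.3869
  solve Keq expr → x = 0.1099; check Q = 0.06677
Then remove 0.1006 M of E.
Step 2:
                  X         D         C         E
  init      0.01054    0.1505    0.4323    0.2863
  Δ       -0.004882  0.004882   0.01465   0.01465
  eq       0.005662    0.1553    0.4469     0.301
  solve Keq expr → x = 0.004882; check Q = 0.06677

Direction: forward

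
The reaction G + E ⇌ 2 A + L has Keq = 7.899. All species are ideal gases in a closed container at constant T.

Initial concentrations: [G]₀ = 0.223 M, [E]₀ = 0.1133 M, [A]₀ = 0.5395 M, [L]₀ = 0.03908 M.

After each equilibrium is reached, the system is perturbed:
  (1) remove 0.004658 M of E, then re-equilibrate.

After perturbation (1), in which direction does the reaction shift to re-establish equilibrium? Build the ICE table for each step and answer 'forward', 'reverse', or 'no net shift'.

Direction: reverse

Q₀ = 0.4502 vs Keq = 7.899 ⇒ Q<K, forward
Step 1:
                    G           E           A           L
  Initial       0.223      0.1133      0.5395     0.03908
  Change     -0.07085    -0.07085      0.1417     0.07085
  Equil        0.1521     0.04245      0.6812      0.1099
  solve Keq expr → x = 0.07085; check Q = 7.899
Then remove 0.004658 M of E.
Step 2:
                    G           E           A           L
  Initial      0.1521     0.03779      0.6812      0.1099
  Change      0.00246     0.00246    -0.00492    -0.00246
  Equil        0.1546     0.04025      0.6763      0.1075
  solve Keq expr → x = -0.00246; check Q = 7.899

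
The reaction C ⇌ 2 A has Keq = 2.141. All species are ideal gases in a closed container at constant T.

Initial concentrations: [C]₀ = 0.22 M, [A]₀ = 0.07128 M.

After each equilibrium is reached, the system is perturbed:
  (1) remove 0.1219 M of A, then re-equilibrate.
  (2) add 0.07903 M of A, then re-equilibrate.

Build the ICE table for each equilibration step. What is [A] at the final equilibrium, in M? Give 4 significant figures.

[A]_eq = 0.3524 M

Q₀ = 0.02309 vs Keq = 2.141 ⇒ Q<K, forward
Step 1:
                   C          A
  init          0.22    0.07128
  Δ          -0.1533     0.3066
  eq          0.0667     0.3779
  solve Keq expr → x = 0.1533; check Q = 2.141
Then remove 0.1219 M of A.
Step 2:
                   C          A
  init        0.0667      0.256
  Δ          -0.0237    0.04741
  eq         0.04299     0.3034
  solve Keq expr → x = 0.0237; check Q = 2.141
Then add 0.07903 M of A.
Step 3:
                   C          A
  init       0.04299     0.3824
  Δ          0.01501   -0.03002
  eq           0.058     0.3524
  solve Keq expr → x = -0.01501; check Q = 2.141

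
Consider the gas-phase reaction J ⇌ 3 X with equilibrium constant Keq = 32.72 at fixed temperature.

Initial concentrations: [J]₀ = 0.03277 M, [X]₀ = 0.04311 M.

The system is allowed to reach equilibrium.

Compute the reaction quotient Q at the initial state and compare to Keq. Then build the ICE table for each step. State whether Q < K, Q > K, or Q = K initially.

Q₀ = 0.002445; Q < K (proceeds forward)

Q₀ = 0.002445 vs Keq = 32.72 ⇒ Q<K, forward
Step 1:
                  J         X
  I         0.03277   0.04311
  C        -0.03268   0.09805
  E       8.5969e-05    0.1412
  solve Keq expr → x = 0.03268; check Q = 32.72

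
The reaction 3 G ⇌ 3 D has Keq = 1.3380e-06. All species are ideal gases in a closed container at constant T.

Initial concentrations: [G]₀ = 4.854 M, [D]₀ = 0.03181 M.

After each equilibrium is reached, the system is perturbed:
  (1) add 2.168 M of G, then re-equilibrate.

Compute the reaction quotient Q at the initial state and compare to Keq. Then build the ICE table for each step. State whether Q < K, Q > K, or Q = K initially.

Q₀ = 2.8144e-07 vs Keq = 1.3380e-06 ⇒ Q<K, forward
Step 1:
                   G          D
  I            4.854    0.03181
  C         -0.02144    0.02144
  E            4.833    0.05325
  solve Keq expr → x = 0.007147; check Q = 1.3380e-06
Then add 2.168 M of G.
Step 2:
                   G          D
  I            7.001    0.05325
  C         -0.02363    0.02363
  E            6.977    0.07688
  solve Keq expr → x = 0.007876; check Q = 1.3380e-06

Q₀ = 2.8144e-07; Q < K (proceeds forward)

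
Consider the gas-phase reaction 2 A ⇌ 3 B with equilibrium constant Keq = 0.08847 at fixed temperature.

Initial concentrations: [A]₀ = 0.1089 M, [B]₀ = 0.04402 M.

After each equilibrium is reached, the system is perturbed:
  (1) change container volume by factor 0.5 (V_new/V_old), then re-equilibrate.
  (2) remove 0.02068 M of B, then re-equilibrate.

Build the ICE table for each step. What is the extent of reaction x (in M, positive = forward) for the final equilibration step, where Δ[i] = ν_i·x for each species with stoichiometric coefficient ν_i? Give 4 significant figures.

x = 0.005094 M

Q₀ = 0.007193 vs Keq = 0.08847 ⇒ Q<K, forward
Step 1:
                  A         B
  Initial    0.1089   0.04402
  Change   -0.02678   0.04017
  Equil     0.08212   0.08419
  solve Keq expr → x = 0.01339; check Q = 0.08847
Then change container volume by factor 0.5 (V_new/V_old).
Step 2:
                  A         B
  Initial    0.1642    0.1684
  Change    0.01708  -0.02562
  Equil      0.1813    0.1427
  solve Keq expr → x = -0.008541; check Q = 0.08847
Then remove 0.02068 M of B.
Step 3:
                  A         B
  Initial    0.1813    0.1221
  Change   -0.01019   0.01528
  Equil      0.1711    0.1374
  solve Keq expr → x = 0.005094; check Q = 0.08847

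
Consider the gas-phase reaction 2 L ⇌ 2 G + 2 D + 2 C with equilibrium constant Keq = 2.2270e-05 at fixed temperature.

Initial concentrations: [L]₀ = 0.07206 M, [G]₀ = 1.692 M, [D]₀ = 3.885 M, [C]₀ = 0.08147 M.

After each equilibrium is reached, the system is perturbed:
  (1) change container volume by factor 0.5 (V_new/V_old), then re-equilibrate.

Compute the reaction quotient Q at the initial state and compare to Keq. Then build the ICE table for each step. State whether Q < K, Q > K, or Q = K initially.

Q₀ = 55.23; Q > K (proceeds reverse)

Q₀ = 55.23 vs Keq = 2.2270e-05 ⇒ Q>K, reverse
Step 1:
                   L          G          D          C
  init       0.07206      1.692      3.885    0.08147
  Δ          0.08135   -0.08135   -0.08135   -0.08135
  eq          0.1534      1.611      3.804 1.1817e-04
  solve Keq expr → x = -0.04068; check Q = 2.2270e-05
Then change container volume by factor 0.5 (V_new/V_old).
Step 2:
                   L          G          D          C
  init        0.3068      3.221      7.607 2.3635e-04
  Δ       1.7722e-04 -1.7722e-04 -1.7722e-04 -1.7722e-04
  eq           0.307      3.221      7.607 5.9125e-05
  solve Keq expr → x = -8.8610e-05; check Q = 2.2270e-05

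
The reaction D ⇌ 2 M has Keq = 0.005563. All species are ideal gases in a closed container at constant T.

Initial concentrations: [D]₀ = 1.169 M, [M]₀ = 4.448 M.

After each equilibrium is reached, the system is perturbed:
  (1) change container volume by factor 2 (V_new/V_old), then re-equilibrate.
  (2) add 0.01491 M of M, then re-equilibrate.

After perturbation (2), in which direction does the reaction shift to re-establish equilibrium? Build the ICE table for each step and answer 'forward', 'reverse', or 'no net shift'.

Direction: reverse

Q₀ = 16.92 vs Keq = 0.005563 ⇒ Q>K, reverse
Step 1:
                  D         M
  Initial     1.169     4.448
  Change      2.156    -4.312
  Equil       3.325     0.136
  solve Keq expr → x = -2.156; check Q = 0.005563
Then change container volume by factor 2 (V_new/V_old).
Step 2:
                  D         M
  Initial     1.662     0.068
  Change   -0.01388   0.02776
  Equil       1.649   0.09577
  solve Keq expr → x = 0.01388; check Q = 0.005563
Then add 0.01491 M of M.
Step 3:
                  D         M
  Initial     1.649    0.1107
  Change   0.007348   -0.0147
  Equil       1.656   0.09598
  solve Keq expr → x = -0.007348; check Q = 0.005563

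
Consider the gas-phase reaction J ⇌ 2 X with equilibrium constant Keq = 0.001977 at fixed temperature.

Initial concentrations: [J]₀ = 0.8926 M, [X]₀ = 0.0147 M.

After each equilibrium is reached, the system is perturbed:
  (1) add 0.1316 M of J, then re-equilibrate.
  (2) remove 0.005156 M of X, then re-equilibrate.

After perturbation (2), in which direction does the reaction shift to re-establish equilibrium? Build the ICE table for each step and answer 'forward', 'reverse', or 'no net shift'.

Q₀ = 2.4209e-04 vs Keq = 0.001977 ⇒ Q<K, forward
Step 1:
                   J          X
  Initial     0.8926     0.0147
  Change    -0.01349    0.02699
  Equil       0.8791    0.04169
  solve Keq expr → x = 0.01349; check Q = 0.001977
Then add 0.1316 M of J.
Step 2:
                   J          X
  Initial      1.011    0.04169
  Change   -0.001489   0.002979
  Equil        1.009    0.04467
  solve Keq expr → x = 0.001489; check Q = 0.001977
Then remove 0.005156 M of X.
Step 3:
                   J          X
  Initial      1.009    0.03951
  Change    -0.00255     0.0051
  Equil        1.007    0.04461
  solve Keq expr → x = 0.00255; check Q = 0.001977

Direction: forward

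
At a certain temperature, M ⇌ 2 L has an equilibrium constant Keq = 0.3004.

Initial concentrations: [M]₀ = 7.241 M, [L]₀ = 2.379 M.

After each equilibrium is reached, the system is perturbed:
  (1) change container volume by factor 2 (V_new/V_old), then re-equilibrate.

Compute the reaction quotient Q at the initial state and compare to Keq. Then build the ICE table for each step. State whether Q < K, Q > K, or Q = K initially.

Q₀ = 0.7816; Q > K (proceeds reverse)

Q₀ = 0.7816 vs Keq = 0.3004 ⇒ Q>K, reverse
Step 1:
                   M          L
  init         7.241      2.379
  Δ           0.4305    -0.8609
  eq           7.671      1.518
  solve Keq expr → x = -0.4305; check Q = 0.3004
Then change container volume by factor 2 (V_new/V_old).
Step 2:
                   M          L
  init         3.836      0.759
  Δ          -0.1468     0.2937
  eq           3.689      1.053
  solve Keq expr → x = 0.1468; check Q = 0.3004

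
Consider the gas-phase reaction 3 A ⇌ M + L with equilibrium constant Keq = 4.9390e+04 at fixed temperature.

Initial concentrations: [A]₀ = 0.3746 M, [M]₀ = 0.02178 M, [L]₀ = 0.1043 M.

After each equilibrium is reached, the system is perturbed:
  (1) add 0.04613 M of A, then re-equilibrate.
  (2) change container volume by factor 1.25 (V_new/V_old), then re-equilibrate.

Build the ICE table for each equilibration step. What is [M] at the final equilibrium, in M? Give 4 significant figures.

[M]_eq = 0.127 M

Q₀ = 0.04322 vs Keq = 4.9390e+04 ⇒ Q<K, forward
Step 1:
                    A           M           L
  Initial      0.3746     0.02178      0.1043
  Change      -0.3659       0.122       0.122
  Equil        0.0087      0.1437      0.2263
  solve Keq expr → x = 0.122; check Q = 4.9390e+04
Then add 0.04613 M of A.
Step 2:
                    A           M           L
  Initial     0.05483      0.1437      0.2263
  Change     -0.04564     0.01521     0.01521
  Equil      0.009194       0.159      0.2415
  solve Keq expr → x = 0.01521; check Q = 4.9390e+04
Then change container volume by factor 1.25 (V_new/V_old).
Step 3:
                    A           M           L
  Initial    0.007355      0.1272      0.1932
  Change   5.6151e-04 -1.8717e-04 -1.8717e-04
  Equil      0.007917       0.127       0.193
  solve Keq expr → x = -1.8717e-04; check Q = 4.9390e+04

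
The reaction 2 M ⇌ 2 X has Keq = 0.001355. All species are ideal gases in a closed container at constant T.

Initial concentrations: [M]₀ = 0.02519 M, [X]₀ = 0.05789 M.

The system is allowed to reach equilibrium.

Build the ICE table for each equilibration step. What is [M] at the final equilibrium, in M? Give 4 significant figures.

[M]_eq = 0.08013 M

Q₀ = 5.281 vs Keq = 0.001355 ⇒ Q>K, reverse
Step 1:
                    M           X
  I           0.02519     0.05789
  C           0.05494    -0.05494
  E           0.08013     0.00295
  solve Keq expr → x = -0.02747; check Q = 0.001355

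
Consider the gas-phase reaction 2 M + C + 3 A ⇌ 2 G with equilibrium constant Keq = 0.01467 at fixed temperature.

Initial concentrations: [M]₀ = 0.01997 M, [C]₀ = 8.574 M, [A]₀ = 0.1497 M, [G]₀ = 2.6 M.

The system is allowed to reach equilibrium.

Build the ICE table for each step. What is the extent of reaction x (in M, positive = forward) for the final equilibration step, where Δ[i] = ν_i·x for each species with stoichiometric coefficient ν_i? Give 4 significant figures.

x = -0.6258 M

Q₀ = 5.8931e+05 vs Keq = 0.01467 ⇒ Q>K, reverse
Step 1:
                   M          C          A          G
  Initial    0.01997      8.574     0.1497        2.6
  Change       1.252     0.6258      1.877     -1.252
  Equil        1.272        9.2      2.027      1.348
  solve Keq expr → x = -0.6258; check Q = 0.01467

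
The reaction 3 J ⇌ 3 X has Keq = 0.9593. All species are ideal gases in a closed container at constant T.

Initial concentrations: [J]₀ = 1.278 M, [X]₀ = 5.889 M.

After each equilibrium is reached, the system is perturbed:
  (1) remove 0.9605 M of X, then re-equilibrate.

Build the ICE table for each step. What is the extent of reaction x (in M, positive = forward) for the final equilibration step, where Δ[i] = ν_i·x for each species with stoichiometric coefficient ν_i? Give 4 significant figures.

Q₀ = 97.84 vs Keq = 0.9593 ⇒ Q>K, reverse
Step 1:
                   J          X
  Initial      1.278      5.889
  Change        2.33      -2.33
  Equil        3.608      3.559
  solve Keq expr → x = -0.7768; check Q = 0.9593
Then remove 0.9605 M of X.
Step 2:
                   J          X
  Initial      3.608      2.598
  Change     -0.4836     0.4836
  Equil        3.125      3.082
  solve Keq expr → x = 0.1612; check Q = 0.9593

x = 0.1612 M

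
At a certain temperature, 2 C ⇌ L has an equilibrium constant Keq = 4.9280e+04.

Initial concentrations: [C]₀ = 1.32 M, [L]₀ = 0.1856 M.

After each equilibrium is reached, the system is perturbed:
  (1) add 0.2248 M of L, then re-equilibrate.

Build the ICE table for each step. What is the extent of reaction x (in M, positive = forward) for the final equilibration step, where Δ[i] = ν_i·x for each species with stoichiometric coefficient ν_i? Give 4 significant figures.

x = -2.5910e-04 M

Q₀ = 0.1065 vs Keq = 4.9280e+04 ⇒ Q<K, forward
Step 1:
                  C         L
  I            1.32    0.1856
  C          -1.316    0.6579
  E        0.004137    0.8435
  solve Keq expr → x = 0.6579; check Q = 4.9280e+04
Then add 0.2248 M of L.
Step 2:
                  C         L
  I        0.004137     1.068
  C       5.1820e-04 -2.5910e-04
  E        0.004655     1.068
  solve Keq expr → x = -2.5910e-04; check Q = 4.9280e+04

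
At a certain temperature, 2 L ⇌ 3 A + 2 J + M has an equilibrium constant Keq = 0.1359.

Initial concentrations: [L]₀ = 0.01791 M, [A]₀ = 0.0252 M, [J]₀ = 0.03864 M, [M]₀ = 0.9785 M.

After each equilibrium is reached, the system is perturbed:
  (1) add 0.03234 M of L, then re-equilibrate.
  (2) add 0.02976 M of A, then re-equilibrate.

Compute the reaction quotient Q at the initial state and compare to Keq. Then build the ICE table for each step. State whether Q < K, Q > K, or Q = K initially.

Q₀ = 7.2886e-05 vs Keq = 0.1359 ⇒ Q<K, forward
Step 1:
                    L           A           J           M
  I           0.01791      0.0252     0.03864      0.9785
  C          -0.01627     0.02441     0.01627    0.008137
  E          0.001635     0.04961     0.05491      0.9866
  solve Keq expr → x = 0.008137; check Q = 0.1359
Then add 0.03234 M of L.
Step 2:
                    L           A           J           M
  I           0.03398     0.04961     0.05491      0.9866
  C          -0.02779     0.04168     0.02779     0.01389
  E          0.006189     0.09129      0.0827       1.001
  solve Keq expr → x = 0.01389; check Q = 0.1359
Then add 0.02976 M of A.
Step 3:
                    L           A           J           M
  I          0.006189      0.1211      0.0827       1.001
  C          0.002537   -0.003806   -0.002537   -0.001269
  E          0.008727      0.1172     0.08016      0.9993
  solve Keq expr → x = -0.001269; check Q = 0.1359

Q₀ = 7.2886e-05; Q < K (proceeds forward)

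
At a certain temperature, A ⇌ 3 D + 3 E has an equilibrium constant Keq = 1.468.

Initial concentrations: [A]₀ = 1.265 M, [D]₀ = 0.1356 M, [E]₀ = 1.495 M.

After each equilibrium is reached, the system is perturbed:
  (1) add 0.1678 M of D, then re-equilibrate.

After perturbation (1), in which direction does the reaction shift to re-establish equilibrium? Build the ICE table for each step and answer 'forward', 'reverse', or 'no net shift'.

Direction: reverse

Q₀ = 0.006586 vs Keq = 1.468 ⇒ Q<K, forward
Step 1:
                   A          D          E
  Initial      1.265     0.1356      1.495
  Change     -0.1549     0.4648     0.4648
  Equil         1.11     0.6004       1.96
  solve Keq expr → x = 0.1549; check Q = 1.468
Then add 0.1678 M of D.
Step 2:
                   A          D          E
  Initial       1.11     0.7682       1.96
  Change     0.04025    -0.1207    -0.1207
  Equil         1.15     0.6475      1.839
  solve Keq expr → x = -0.04025; check Q = 1.468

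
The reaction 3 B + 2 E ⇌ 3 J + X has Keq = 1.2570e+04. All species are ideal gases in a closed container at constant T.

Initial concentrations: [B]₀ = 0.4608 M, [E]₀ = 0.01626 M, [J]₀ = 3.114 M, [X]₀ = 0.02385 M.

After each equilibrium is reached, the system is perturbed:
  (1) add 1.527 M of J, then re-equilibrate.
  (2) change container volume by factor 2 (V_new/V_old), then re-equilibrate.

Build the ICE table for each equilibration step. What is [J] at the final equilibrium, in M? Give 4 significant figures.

[J]_eq = 2.303 M

Q₀ = 2.7840e+04 vs Keq = 1.2570e+04 ⇒ Q>K, reverse
Step 1:
                  B         E         J         X
  I          0.4608   0.01626     3.114   0.02385
  C        0.008591  0.005727 -0.008591 -0.002864
  E          0.4694   0.02199     3.105   0.02099
  solve Keq expr → x = -0.002864; check Q = 1.2570e+04
Then add 1.527 M of J.
Step 2:
                  B         E         J         X
  I          0.4694   0.02199     4.632   0.02099
  C         0.01607   0.01071  -0.01607 -0.005356
  E          0.4855    0.0327     4.616   0.01563
  solve Keq expr → x = -0.005356; check Q = 1.2570e+04
Then change container volume by factor 2 (V_new/V_old).
Step 3:
                  B         E         J         X
  I          0.2427   0.01635     2.308  0.007815
  C        0.005107  0.003405 -0.005107 -0.001702
  E          0.2478   0.01975     2.303  0.006113
  solve Keq expr → x = -0.001702; check Q = 1.2570e+04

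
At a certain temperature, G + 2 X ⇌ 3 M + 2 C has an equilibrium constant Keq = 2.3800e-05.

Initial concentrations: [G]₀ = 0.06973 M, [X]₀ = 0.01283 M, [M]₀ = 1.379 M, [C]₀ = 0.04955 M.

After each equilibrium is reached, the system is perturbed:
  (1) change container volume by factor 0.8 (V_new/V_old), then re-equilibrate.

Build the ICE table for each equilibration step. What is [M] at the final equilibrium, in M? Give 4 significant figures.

[M]_eq = 1.631 M

Q₀ = 560.9 vs Keq = 2.3800e-05 ⇒ Q>K, reverse
Step 1:
                    G           X           M           C
  I           0.06973     0.01283       1.379     0.04955
  C           0.02474     0.04949    -0.07423    -0.04949
  E           0.09447     0.06232       1.305  6.2698e-05
  solve Keq expr → x = -0.02474; check Q = 2.3800e-05
Then change container volume by factor 0.8 (V_new/V_old).
Step 2:
                    G           X           M           C
  I            0.1181      0.0779       1.631  7.8372e-05
  C        7.8292e-06  1.5658e-05 -2.3488e-05 -1.5658e-05
  E            0.1181     0.07791       1.631  6.2714e-05
  solve Keq expr → x = -7.8292e-06; check Q = 2.3800e-05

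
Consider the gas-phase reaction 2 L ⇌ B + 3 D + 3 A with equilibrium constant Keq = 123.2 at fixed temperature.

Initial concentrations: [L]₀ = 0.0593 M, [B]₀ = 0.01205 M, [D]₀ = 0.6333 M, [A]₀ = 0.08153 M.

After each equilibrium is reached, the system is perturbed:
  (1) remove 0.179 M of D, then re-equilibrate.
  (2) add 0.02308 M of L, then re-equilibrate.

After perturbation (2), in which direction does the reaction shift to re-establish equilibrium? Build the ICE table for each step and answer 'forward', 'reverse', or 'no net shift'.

Direction: forward

Q₀ = 4.7169e-04 vs Keq = 123.2 ⇒ Q<K, forward
Step 1:
                  L         B         D         A
  init       0.0593   0.01205    0.6333   0.08153
  Δ        -0.05852   0.02926   0.08778   0.08778
  eq      7.8111e-04   0.04131    0.7211    0.1693
  solve Keq expr → x = 0.02926; check Q = 123.2
Then remove 0.179 M of D.
Step 2:
                  L         B         D         A
  init    7.8111e-04   0.04131    0.5421    0.1693
  Δ       -2.6875e-04 1.3438e-04 4.0313e-04 4.0313e-04
  eq      5.1235e-04   0.04144    0.5425    0.1697
  solve Keq expr → x = 1.3438e-04; check Q = 123.2
Then add 0.02308 M of L.
Step 3:
                  L         B         D         A
  init      0.02359   0.04144    0.5425    0.1697
  Δ        -0.02276   0.01138   0.03414   0.03414
  eq      8.3445e-04   0.05282    0.5766    0.2038
  solve Keq expr → x = 0.01138; check Q = 123.2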